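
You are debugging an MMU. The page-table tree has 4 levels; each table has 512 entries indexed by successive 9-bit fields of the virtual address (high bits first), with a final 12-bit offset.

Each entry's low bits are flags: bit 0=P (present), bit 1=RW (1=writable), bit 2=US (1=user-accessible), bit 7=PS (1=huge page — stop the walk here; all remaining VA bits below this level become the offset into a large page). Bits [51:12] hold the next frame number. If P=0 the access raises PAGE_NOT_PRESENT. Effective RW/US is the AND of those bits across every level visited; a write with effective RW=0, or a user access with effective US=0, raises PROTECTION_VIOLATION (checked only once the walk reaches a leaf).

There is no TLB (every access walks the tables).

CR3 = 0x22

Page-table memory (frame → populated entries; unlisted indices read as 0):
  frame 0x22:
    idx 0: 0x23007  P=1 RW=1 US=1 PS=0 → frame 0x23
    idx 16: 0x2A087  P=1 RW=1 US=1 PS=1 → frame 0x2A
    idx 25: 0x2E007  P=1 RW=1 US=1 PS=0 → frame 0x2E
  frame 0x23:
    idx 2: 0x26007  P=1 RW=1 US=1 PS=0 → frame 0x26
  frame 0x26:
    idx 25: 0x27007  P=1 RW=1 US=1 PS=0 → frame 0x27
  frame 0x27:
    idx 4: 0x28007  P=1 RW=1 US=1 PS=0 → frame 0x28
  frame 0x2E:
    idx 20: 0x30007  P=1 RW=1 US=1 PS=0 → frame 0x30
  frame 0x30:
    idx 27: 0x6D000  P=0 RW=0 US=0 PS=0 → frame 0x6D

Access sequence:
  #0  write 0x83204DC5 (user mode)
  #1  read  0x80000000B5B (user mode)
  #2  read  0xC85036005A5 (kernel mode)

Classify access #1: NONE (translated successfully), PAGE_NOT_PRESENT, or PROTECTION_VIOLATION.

Per-access translation:
#0 VA=0x83204DC5 (w,user):
  [0] read 0x22 idx=0: raw=0x23007 flags P=1 W=1 U=1 S=0
  [1] read 0x23 idx=2: raw=0x26007 flags P=1 W=1 U=1 S=0
  [2] read 0x26 idx=25: raw=0x27007 flags P=1 W=1 U=1 S=0
  [3] read 0x27 idx=4: raw=0x28007 flags P=1 W=1 U=1 S=0
  → PA=0x28DC5  (4 entries read)
#1 VA=0x80000000B5B (r,user):
  [0] read 0x22 idx=16: raw=0x2A087 flags P=1 W=1 U=1 S=1
  → PA=0x2AB5B (huge @L0)  (1 entries read)
#2 VA=0xC85036005A5 (r,kernel):
  [0] read 0x22 idx=25: raw=0x2E007 flags P=1 W=1 U=1 S=0
  [1] read 0x2E idx=20: raw=0x30007 flags P=1 W=1 U=1 S=0
  [2] read 0x30 idx=27: raw=0x6D000 flags P=0 W=0 U=0 S=0
  ✗ PAGE_NOT_PRESENT  [3 reads]

Access #1 fault: NONE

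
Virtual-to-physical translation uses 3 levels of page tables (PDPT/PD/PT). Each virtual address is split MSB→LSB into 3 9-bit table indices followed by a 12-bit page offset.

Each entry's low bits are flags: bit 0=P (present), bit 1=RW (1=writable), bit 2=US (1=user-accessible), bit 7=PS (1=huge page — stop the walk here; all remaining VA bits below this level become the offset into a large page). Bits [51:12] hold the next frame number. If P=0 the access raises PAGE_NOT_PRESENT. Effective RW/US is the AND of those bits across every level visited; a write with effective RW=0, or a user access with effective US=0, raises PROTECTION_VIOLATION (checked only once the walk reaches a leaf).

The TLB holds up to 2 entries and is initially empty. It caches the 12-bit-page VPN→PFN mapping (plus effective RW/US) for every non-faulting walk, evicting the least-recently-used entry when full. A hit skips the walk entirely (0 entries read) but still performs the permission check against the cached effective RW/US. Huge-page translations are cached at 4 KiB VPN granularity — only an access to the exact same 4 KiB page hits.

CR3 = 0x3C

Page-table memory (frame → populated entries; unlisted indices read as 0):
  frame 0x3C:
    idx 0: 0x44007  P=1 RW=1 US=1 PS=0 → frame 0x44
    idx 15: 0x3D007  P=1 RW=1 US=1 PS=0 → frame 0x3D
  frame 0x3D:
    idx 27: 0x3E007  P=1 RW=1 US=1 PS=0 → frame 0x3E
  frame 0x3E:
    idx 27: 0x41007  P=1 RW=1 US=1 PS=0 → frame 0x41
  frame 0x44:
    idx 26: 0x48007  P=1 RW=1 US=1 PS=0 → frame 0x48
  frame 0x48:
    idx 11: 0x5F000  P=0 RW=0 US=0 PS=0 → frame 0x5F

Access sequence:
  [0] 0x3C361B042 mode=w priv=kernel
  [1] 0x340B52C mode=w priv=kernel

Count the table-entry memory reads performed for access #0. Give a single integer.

Trace:
#0 VA=0x3C361B042 (w,kernel):
  lvl0: tbl 0x3C, slot 15 ⇒ 0x3D007 (P1/RW1/US1/PS0)
  lvl1: tbl 0x3D, slot 27 ⇒ 0x3E007 (P1/RW1/US1/PS0)
  lvl2: tbl 0x3E, slot 27 ⇒ 0x41007 (P1/RW1/US1/PS0)
  → PA=0x41042  (3 entries read)
#1 VA=0x340B52C (w,kernel):
  lvl0: tbl 0x3C, slot 0 ⇒ 0x44007 (P1/RW1/US1/PS0)
  lvl1: tbl 0x44, slot 26 ⇒ 0x48007 (P1/RW1/US1/PS0)
  lvl2: tbl 0x48, slot 11 ⇒ 0x5F000 (P0/RW0/US0/PS0)
  ⇒ fault: PAGE_NOT_PRESENT  — 3 lookups

Entries read for #0: 3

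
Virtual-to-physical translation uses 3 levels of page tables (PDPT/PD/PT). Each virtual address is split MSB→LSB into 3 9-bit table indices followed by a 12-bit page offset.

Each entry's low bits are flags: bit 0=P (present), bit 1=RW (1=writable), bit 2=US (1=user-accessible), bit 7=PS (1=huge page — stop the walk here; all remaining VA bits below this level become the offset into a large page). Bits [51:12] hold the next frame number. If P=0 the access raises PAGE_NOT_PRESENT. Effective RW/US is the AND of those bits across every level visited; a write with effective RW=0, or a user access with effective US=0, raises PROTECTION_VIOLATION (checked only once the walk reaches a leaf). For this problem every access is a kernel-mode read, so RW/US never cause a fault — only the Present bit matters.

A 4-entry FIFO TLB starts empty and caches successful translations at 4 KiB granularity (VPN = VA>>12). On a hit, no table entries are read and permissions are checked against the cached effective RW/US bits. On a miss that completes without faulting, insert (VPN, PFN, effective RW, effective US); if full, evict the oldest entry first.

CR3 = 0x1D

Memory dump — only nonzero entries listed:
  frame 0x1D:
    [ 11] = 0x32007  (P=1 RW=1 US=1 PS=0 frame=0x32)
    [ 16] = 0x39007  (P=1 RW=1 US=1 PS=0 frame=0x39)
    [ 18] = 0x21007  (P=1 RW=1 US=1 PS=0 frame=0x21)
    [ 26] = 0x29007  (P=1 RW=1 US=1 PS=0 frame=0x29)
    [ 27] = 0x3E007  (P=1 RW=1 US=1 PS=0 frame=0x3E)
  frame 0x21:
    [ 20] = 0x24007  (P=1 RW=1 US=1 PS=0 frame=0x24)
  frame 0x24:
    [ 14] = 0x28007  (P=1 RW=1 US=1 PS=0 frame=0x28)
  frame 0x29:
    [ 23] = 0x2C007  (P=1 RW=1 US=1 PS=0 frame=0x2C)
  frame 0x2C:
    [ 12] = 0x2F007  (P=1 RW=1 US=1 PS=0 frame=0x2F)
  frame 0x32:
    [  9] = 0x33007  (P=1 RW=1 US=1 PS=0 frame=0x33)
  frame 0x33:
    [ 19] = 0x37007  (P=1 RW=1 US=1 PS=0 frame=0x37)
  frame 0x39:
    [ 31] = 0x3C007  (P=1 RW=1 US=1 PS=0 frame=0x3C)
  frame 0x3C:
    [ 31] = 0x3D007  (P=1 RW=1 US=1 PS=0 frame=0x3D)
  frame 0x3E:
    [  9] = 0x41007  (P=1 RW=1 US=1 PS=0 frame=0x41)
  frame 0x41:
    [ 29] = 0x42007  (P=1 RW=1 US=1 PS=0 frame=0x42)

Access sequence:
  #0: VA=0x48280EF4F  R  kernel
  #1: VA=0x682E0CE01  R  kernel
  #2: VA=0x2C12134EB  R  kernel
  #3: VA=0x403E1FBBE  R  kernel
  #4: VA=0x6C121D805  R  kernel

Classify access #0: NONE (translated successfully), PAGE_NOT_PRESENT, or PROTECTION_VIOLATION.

Walk each access:
#0 VA=0x48280EF4F (r,kernel):
  [0] read 0x1D idx=18: raw=0x21007 flags P=1 W=1 U=1 S=0
  [1] read 0x21 idx=20: raw=0x24007 flags P=1 W=1 U=1 S=0
  [2] read 0x24 idx=14: raw=0x28007 flags P=1 W=1 U=1 S=0
  ✓ 0x28F4F  — 3 lookups
#1 VA=0x682E0CE01 (r,kernel):
  [0] read 0x1D idx=26: raw=0x29007 flags P=1 W=1 U=1 S=0
  [1] read 0x29 idx=23: raw=0x2C007 flags P=1 W=1 U=1 S=0
  [2] read 0x2C idx=12: raw=0x2F007 flags P=1 W=1 U=1 S=0
  ✓ 0x2FE01  — 3 lookups
#2 VA=0x2C12134EB (r,kernel):
  [0] read 0x1D idx=11: raw=0x32007 flags P=1 W=1 U=1 S=0
  [1] read 0x32 idx=9: raw=0x33007 flags P=1 W=1 U=1 S=0
  [2] read 0x33 idx=19: raw=0x37007 flags P=1 W=1 U=1 S=0
  ✓ 0x374EB  — 3 lookups
#3 VA=0x403E1FBBE (r,kernel):
  [0] read 0x1D idx=16: raw=0x39007 flags P=1 W=1 U=1 S=0
  [1] read 0x39 idx=31: raw=0x3C007 flags P=1 W=1 U=1 S=0
  [2] read 0x3C idx=31: raw=0x3D007 flags P=1 W=1 U=1 S=0
  ✓ 0x3DBBE  — 3 lookups
#4 VA=0x6C121D805 (r,kernel):
  [0] read 0x1D idx=27: raw=0x3E007 flags P=1 W=1 U=1 S=0
  [1] read 0x3E idx=9: raw=0x41007 flags P=1 W=1 U=1 S=0
  [2] read 0x41 idx=29: raw=0x42007 flags P=1 W=1 U=1 S=0
  ✓ 0x42805  — 3 lookups

Access #0 fault: NONE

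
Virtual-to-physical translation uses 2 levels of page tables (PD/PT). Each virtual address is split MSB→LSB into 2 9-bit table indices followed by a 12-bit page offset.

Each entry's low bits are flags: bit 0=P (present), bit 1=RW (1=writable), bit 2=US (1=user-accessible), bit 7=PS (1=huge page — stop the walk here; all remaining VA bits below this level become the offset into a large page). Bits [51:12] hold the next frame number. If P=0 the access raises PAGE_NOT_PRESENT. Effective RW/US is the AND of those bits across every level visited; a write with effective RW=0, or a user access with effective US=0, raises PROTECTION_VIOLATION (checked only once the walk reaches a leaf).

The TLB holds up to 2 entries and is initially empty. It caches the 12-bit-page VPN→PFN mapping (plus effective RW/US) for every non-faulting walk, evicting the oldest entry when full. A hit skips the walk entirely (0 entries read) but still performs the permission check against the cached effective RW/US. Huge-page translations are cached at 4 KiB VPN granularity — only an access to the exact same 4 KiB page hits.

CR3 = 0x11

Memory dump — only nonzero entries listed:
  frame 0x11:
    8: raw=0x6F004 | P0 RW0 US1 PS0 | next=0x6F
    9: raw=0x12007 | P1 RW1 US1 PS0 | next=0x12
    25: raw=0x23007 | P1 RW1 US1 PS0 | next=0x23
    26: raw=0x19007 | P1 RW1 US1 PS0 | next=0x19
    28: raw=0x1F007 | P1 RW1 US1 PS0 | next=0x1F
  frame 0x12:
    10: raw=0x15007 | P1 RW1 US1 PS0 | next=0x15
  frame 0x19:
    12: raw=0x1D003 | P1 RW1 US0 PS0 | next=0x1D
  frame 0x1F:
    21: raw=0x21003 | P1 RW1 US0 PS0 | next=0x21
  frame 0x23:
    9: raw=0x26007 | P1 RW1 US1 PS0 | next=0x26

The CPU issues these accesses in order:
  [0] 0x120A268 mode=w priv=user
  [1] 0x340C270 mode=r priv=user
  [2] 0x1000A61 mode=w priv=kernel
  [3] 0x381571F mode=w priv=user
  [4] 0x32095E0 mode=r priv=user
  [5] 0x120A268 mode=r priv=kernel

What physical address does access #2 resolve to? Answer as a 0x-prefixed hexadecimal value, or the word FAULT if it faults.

Walk each access:
#0 VA=0x120A268 (w,user):
  L0 @0x11[9] → 0x12007  P=1,RW=1,US=1,PS=0
  L1 @0x12[10] → 0x15007  P=1,RW=1,US=1,PS=0
  ✓ 0x15268  — 2 lookups
#1 VA=0x340C270 (r,user):
  L0 @0x11[26] → 0x19007  P=1,RW=1,US=1,PS=0
  L1 @0x19[12] → 0x1D003  P=1,RW=1,US=0,PS=0
  ⇒ fault: PROTECTION_VIOLATION  — 2 lookups
#2 VA=0x1000A61 (w,kernel):
  L0 @0x11[8] → 0x6F004  P=0,RW=0,US=1,PS=0
  ⇒ fault: PAGE_NOT_PRESENT  — 1 lookups
#3 VA=0x381571F (w,user):
  L0 @0x11[28] → 0x1F007  P=1,RW=1,US=1,PS=0
  L1 @0x1F[21] → 0x21003  P=1,RW=1,US=0,PS=0
  ⇒ fault: PROTECTION_VIOLATION  — 2 lookups
#4 VA=0x32095E0 (r,user):
  L0 @0x11[25] → 0x23007  P=1,RW=1,US=1,PS=0
  L1 @0x23[9] → 0x26007  P=1,RW=1,US=1,PS=0
  ✓ 0x265E0  — 2 lookups
#5 VA=0x120A268 (r,kernel):
  TLB hit vpn=0x120A → PA=0x15268

Access #2 PA: FAULT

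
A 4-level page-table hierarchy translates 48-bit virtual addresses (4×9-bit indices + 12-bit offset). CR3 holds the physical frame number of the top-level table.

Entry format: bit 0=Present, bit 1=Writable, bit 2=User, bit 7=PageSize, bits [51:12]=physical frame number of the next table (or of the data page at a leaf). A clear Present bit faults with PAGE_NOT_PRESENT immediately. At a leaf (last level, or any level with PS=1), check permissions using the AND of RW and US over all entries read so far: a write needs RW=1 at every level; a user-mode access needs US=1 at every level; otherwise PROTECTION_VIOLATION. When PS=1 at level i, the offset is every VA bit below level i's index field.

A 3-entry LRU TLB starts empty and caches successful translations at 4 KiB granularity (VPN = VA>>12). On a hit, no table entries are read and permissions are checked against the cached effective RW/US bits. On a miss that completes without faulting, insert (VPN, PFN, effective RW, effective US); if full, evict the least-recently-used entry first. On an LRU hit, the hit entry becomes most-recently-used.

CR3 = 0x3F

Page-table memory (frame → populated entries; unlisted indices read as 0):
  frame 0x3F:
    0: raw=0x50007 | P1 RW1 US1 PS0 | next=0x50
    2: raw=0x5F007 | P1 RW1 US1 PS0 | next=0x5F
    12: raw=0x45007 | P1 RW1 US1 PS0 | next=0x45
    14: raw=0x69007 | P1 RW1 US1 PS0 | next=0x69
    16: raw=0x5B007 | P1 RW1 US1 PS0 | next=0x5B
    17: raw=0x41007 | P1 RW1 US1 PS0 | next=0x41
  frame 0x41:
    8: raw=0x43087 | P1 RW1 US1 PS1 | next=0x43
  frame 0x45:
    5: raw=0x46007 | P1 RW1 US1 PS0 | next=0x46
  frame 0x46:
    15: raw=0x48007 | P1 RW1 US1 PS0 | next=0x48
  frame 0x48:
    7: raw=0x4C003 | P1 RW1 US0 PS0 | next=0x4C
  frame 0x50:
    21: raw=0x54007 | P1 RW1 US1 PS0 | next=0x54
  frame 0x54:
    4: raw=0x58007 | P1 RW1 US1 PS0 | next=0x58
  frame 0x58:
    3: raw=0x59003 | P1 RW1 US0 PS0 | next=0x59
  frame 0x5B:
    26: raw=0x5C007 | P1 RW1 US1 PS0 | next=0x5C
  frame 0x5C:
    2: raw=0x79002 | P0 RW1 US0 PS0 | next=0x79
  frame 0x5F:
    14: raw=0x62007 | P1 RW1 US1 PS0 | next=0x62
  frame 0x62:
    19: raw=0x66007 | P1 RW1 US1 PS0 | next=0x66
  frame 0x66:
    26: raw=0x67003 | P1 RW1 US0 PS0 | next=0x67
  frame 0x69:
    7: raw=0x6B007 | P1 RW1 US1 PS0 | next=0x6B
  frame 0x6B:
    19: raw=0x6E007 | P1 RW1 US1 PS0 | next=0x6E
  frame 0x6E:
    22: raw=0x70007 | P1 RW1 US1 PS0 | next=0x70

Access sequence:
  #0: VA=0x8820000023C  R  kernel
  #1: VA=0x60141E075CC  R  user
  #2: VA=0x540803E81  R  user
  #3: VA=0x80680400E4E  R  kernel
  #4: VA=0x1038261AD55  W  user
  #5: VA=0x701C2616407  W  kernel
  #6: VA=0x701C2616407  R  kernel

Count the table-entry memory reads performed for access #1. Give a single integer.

Walk each access:
#0 VA=0x8820000023C (r,kernel):
  L0: frame=0x3F idx=17 entry=0x41007 [P=1 RW=1 US=1 PS=0]
  L1: frame=0x41 idx=8 entry=0x43087 [P=1 RW=1 US=1 PS=1]
  ✓ 0x4323C (huge @L1)  — 2 lookups
#1 VA=0x60141E075CC (r,user):
  L0: frame=0x3F idx=12 entry=0x45007 [P=1 RW=1 US=1 PS=0]
  L1: frame=0x45 idx=5 entry=0x46007 [P=1 RW=1 US=1 PS=0]
  L2: frame=0x46 idx=15 entry=0x48007 [P=1 RW=1 US=1 PS=0]
  L3: frame=0x48 idx=7 entry=0x4C003 [P=1 RW=1 US=0 PS=0]
  → PROTECTION_VIOLATION  (4 entries read)
#2 VA=0x540803E81 (r,user):
  L0: frame=0x3F idx=0 entry=0x50007 [P=1 RW=1 US=1 PS=0]
  L1: frame=0x50 idx=21 entry=0x54007 [P=1 RW=1 US=1 PS=0]
  L2: frame=0x54 idx=4 entry=0x58007 [P=1 RW=1 US=1 PS=0]
  L3: frame=0x58 idx=3 entry=0x59003 [P=1 RW=1 US=0 PS=0]
  → PROTECTION_VIOLATION  (4 entries read)
#3 VA=0x80680400E4E (r,kernel):
  L0: frame=0x3F idx=16 entry=0x5B007 [P=1 RW=1 US=1 PS=0]
  L1: frame=0x5B idx=26 entry=0x5C007 [P=1 RW=1 US=1 PS=0]
  L2: frame=0x5C idx=2 entry=0x79002 [P=0 RW=1 US=0 PS=0]
  → PAGE_NOT_PRESENT  (3 entries read)
#4 VA=0x1038261AD55 (w,user):
  L0: frame=0x3F idx=2 entry=0x5F007 [P=1 RW=1 US=1 PS=0]
  L1: frame=0x5F idx=14 entry=0x62007 [P=1 RW=1 US=1 PS=0]
  L2: frame=0x62 idx=19 entry=0x66007 [P=1 RW=1 US=1 PS=0]
  L3: frame=0x66 idx=26 entry=0x67003 [P=1 RW=1 US=0 PS=0]
  → PROTECTION_VIOLATION  (4 entries read)
#5 VA=0x701C2616407 (w,kernel):
  L0: frame=0x3F idx=14 entry=0x69007 [P=1 RW=1 US=1 PS=0]
  L1: frame=0x69 idx=7 entry=0x6B007 [P=1 RW=1 US=1 PS=0]
  L2: frame=0x6B idx=19 entry=0x6E007 [P=1 RW=1 US=1 PS=0]
  L3: frame=0x6E idx=22 entry=0x70007 [P=1 RW=1 US=1 PS=0]
  ✓ 0x70407  — 4 lookups
#6 VA=0x701C2616407 (r,kernel):
  TLB hit vpn=0x701C2616 → PA=0x70407

Entries read for #1: 4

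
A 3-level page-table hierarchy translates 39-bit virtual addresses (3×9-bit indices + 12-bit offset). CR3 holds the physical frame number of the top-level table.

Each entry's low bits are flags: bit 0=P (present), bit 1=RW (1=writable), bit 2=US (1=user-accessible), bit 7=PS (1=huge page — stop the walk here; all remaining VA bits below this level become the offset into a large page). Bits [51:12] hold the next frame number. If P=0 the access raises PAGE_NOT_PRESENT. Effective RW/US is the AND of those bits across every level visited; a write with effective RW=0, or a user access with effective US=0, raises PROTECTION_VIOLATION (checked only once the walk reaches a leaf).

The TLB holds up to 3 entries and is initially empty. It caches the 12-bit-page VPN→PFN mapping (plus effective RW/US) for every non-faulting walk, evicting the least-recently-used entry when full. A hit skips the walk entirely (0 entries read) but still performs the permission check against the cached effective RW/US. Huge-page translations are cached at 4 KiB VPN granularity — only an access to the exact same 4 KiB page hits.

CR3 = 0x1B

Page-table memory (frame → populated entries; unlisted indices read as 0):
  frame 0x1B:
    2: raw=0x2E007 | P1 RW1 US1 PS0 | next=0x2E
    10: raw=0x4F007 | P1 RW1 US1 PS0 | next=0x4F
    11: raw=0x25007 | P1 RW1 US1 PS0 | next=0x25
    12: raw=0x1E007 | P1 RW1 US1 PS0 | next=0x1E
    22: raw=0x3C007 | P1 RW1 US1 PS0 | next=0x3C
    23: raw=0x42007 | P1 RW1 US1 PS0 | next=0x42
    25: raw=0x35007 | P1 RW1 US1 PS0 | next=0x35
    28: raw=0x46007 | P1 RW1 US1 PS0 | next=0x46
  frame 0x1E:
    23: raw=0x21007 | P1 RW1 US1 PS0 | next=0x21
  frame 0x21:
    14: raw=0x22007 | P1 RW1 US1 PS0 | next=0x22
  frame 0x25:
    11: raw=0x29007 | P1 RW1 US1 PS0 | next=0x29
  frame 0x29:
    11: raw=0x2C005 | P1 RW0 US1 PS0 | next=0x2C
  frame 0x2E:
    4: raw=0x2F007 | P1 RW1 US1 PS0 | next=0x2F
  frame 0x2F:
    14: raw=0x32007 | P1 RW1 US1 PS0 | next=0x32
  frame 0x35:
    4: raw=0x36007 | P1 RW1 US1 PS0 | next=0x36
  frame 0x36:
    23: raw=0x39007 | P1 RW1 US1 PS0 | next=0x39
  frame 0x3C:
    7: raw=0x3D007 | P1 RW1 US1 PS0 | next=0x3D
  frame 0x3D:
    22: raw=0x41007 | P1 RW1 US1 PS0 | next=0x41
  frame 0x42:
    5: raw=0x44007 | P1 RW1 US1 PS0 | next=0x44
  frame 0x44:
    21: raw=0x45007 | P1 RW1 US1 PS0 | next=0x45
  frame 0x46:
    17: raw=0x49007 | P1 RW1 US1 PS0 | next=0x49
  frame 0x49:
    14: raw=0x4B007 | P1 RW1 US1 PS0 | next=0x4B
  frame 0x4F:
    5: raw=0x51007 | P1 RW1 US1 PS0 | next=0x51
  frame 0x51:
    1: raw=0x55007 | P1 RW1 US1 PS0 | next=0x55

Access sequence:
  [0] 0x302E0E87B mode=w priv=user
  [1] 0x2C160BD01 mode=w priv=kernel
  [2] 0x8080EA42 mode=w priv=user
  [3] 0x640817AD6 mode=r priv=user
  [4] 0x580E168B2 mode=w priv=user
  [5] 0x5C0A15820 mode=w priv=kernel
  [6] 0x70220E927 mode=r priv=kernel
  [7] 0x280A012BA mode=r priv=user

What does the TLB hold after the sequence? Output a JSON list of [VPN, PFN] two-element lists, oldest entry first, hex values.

Walk each access:
#0 VA=0x302E0E87B (w,user):
  L0: frame=0x1B idx=12 entry=0x1E007 [P=1 RW=1 US=1 PS=0]
  L1: frame=0x1E idx=23 entry=0x21007 [P=1 RW=1 US=1 PS=0]
  L2: frame=0x21 idx=14 entry=0x22007 [P=1 RW=1 US=1 PS=0]
  → PA=0x2287B  (3 entries read)
#1 VA=0x2C160BD01 (w,kernel):
  L0: frame=0x1B idx=11 entry=0x25007 [P=1 RW=1 US=1 PS=0]
  L1: frame=0x25 idx=11 entry=0x29007 [P=1 RW=1 US=1 PS=0]
  L2: frame=0x29 idx=11 entry=0x2C005 [P=1 RW=0 US=1 PS=0]
  ✗ PROTECTION_VIOLATION  [3 reads]
#2 VA=0x8080EA42 (w,user):
  L0: frame=0x1B idx=2 entry=0x2E007 [P=1 RW=1 US=1 PS=0]
  L1: frame=0x2E idx=4 entry=0x2F007 [P=1 RW=1 US=1 PS=0]
  L2: frame=0x2F idx=14 entry=0x32007 [P=1 RW=1 US=1 PS=0]
  → PA=0x32A42  (3 entries read)
#3 VA=0x640817AD6 (r,user):
  L0: frame=0x1B idx=25 entry=0x35007 [P=1 RW=1 US=1 PS=0]
  L1: frame=0x35 idx=4 entry=0x36007 [P=1 RW=1 US=1 PS=0]
  L2: frame=0x36 idx=23 entry=0x39007 [P=1 RW=1 US=1 PS=0]
  → PA=0x39AD6  (3 entries read)
#4 VA=0x580E168B2 (w,user):
  L0: frame=0x1B idx=22 entry=0x3C007 [P=1 RW=1 US=1 PS=0]
  L1: frame=0x3C idx=7 entry=0x3D007 [P=1 RW=1 US=1 PS=0]
  L2: frame=0x3D idx=22 entry=0x41007 [P=1 RW=1 US=1 PS=0]
  → PA=0x418B2  (3 entries read)
#5 VA=0x5C0A15820 (w,kernel):
  L0: frame=0x1B idx=23 entry=0x42007 [P=1 RW=1 US=1 PS=0]
  L1: frame=0x42 idx=5 entry=0x44007 [P=1 RW=1 US=1 PS=0]
  L2: frame=0x44 idx=21 entry=0x45007 [P=1 RW=1 US=1 PS=0]
  → PA=0x45820  (3 entries read)
#6 VA=0x70220E927 (r,kernel):
  L0: frame=0x1B idx=28 entry=0x46007 [P=1 RW=1 US=1 PS=0]
  L1: frame=0x46 idx=17 entry=0x49007 [P=1 RW=1 US=1 PS=0]
  L2: frame=0x49 idx=14 entry=0x4B007 [P=1 RW=1 US=1 PS=0]
  → PA=0x4B927  (3 entries read)
#7 VA=0x280A012BA (r,user):
  L0: frame=0x1B idx=10 entry=0x4F007 [P=1 RW=1 US=1 PS=0]
  L1: frame=0x4F idx=5 entry=0x51007 [P=1 RW=1 US=1 PS=0]
  L2: frame=0x51 idx=1 entry=0x55007 [P=1 RW=1 US=1 PS=0]
  → PA=0x552BA  (3 entries read)

TLB: [["0x5C0A15", "0x45"], ["0x70220E", "0x4B"], ["0x280A01", "0x55"]]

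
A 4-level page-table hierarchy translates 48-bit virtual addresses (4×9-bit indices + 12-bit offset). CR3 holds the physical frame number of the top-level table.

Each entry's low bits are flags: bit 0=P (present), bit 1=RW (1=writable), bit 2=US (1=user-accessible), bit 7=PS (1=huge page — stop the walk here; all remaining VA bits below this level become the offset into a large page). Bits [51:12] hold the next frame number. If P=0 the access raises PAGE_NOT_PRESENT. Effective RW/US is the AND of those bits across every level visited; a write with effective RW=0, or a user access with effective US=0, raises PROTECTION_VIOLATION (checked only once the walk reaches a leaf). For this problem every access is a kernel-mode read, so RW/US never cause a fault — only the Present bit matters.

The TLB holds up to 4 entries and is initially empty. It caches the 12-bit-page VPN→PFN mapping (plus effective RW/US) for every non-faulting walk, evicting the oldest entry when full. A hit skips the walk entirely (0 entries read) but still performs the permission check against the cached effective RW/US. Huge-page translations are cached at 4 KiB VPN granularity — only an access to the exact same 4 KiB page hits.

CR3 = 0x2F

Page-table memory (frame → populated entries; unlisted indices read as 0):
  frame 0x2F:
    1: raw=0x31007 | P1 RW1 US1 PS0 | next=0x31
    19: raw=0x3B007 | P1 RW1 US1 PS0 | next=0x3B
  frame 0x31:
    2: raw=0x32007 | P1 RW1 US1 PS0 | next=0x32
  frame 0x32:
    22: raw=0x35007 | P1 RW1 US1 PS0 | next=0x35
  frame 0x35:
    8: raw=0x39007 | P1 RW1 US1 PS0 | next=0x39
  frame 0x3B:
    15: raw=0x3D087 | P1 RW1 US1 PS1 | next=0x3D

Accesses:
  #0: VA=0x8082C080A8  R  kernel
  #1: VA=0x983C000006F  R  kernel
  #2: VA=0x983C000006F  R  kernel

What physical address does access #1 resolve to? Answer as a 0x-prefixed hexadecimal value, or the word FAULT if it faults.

Per-access translation:
#0 VA=0x8082C080A8 (r,kernel):
  L0 @0x2F[1] → 0x31007  P=1,RW=1,US=1,PS=0
  L1 @0x31[2] → 0x32007  P=1,RW=1,US=1,PS=0
  L2 @0x32[22] → 0x35007  P=1,RW=1,US=1,PS=0
  L3 @0x35[8] → 0x39007  P=1,RW=1,US=1,PS=0
  ⇒ phys 0x390A8  [4 reads]
#1 VA=0x983C000006F (r,kernel):
  L0 @0x2F[19] → 0x3B007  P=1,RW=1,US=1,PS=0
  L1 @0x3B[15] → 0x3D087  P=1,RW=1,US=1,PS=1
  ⇒ phys 0x3D06F (huge @L1)  [2 reads]
#2 VA=0x983C000006F (r,kernel):
  TLB hit vpn=0x983C0000 → PA=0x3D06F

Access #1 PA: 0x3D06F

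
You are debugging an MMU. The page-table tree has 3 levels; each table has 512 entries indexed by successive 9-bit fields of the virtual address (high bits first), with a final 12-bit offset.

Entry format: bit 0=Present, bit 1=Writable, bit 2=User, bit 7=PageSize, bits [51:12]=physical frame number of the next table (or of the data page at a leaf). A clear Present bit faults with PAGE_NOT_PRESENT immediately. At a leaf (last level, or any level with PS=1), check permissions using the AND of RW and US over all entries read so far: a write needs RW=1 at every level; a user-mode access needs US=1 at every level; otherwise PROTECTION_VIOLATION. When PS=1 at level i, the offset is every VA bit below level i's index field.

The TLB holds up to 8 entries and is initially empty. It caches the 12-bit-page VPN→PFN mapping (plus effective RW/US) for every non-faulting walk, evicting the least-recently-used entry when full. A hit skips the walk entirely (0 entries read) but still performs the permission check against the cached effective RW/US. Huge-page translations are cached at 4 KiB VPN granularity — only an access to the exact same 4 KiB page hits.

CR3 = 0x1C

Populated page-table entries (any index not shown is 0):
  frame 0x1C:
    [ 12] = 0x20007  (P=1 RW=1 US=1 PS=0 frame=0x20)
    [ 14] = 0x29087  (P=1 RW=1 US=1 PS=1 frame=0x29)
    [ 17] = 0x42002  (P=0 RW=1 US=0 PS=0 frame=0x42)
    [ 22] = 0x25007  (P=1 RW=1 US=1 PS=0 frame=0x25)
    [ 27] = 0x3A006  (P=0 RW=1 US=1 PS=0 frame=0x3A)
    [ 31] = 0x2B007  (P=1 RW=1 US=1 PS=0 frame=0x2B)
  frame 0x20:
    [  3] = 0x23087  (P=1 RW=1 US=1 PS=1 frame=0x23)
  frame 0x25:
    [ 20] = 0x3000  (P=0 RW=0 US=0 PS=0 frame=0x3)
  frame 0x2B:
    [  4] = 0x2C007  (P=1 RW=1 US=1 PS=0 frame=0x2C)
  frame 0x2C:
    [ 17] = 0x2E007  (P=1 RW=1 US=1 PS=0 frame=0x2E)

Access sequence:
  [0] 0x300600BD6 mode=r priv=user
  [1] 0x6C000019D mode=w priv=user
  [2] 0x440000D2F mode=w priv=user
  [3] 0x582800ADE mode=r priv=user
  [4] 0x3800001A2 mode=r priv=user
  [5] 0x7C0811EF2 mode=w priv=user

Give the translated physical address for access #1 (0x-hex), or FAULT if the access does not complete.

Per-access translation:
#0 VA=0x300600BD6 (r,user):
  L0: frame=0x1C idx=12 entry=0x20007 [P=1 RW=1 US=1 PS=0]
  L1: frame=0x20 idx=3 entry=0x23087 [P=1 RW=1 US=1 PS=1]
  ✓ 0x23BD6 (huge @L1)  — 2 lookups
#1 VA=0x6C000019D (w,user):
  L0: frame=0x1C idx=27 entry=0x3A006 [P=0 RW=1 US=1 PS=0]
  ⇒ fault: PAGE_NOT_PRESENT  — 1 lookups
#2 VA=0x440000D2F (w,user):
  L0: frame=0x1C idx=17 entry=0x42002 [P=0 RW=1 US=0 PS=0]
  ⇒ fault: PAGE_NOT_PRESENT  — 1 lookups
#3 VA=0x582800ADE (r,user):
  L0: frame=0x1C idx=22 entry=0x25007 [P=1 RW=1 US=1 PS=0]
  L1: frame=0x25 idx=20 entry=0x3000 [P=0 RW=0 US=0 PS=0]
  ⇒ fault: PAGE_NOT_PRESENT  — 2 lookups
#4 VA=0x3800001A2 (r,user):
  L0: frame=0x1C idx=14 entry=0x29087 [P=1 RW=1 US=1 PS=1]
  ✓ 0x291A2 (huge @L0)  — 1 lookups
#5 VA=0x7C0811EF2 (w,user):
  L0: frame=0x1C idx=31 entry=0x2B007 [P=1 RW=1 US=1 PS=0]
  L1: frame=0x2B idx=4 entry=0x2C007 [P=1 RW=1 US=1 PS=0]
  L2: frame=0x2C idx=17 entry=0x2E007 [P=1 RW=1 US=1 PS=0]
  ✓ 0x2EEF2  — 3 lookups

Access #1 PA: FAULT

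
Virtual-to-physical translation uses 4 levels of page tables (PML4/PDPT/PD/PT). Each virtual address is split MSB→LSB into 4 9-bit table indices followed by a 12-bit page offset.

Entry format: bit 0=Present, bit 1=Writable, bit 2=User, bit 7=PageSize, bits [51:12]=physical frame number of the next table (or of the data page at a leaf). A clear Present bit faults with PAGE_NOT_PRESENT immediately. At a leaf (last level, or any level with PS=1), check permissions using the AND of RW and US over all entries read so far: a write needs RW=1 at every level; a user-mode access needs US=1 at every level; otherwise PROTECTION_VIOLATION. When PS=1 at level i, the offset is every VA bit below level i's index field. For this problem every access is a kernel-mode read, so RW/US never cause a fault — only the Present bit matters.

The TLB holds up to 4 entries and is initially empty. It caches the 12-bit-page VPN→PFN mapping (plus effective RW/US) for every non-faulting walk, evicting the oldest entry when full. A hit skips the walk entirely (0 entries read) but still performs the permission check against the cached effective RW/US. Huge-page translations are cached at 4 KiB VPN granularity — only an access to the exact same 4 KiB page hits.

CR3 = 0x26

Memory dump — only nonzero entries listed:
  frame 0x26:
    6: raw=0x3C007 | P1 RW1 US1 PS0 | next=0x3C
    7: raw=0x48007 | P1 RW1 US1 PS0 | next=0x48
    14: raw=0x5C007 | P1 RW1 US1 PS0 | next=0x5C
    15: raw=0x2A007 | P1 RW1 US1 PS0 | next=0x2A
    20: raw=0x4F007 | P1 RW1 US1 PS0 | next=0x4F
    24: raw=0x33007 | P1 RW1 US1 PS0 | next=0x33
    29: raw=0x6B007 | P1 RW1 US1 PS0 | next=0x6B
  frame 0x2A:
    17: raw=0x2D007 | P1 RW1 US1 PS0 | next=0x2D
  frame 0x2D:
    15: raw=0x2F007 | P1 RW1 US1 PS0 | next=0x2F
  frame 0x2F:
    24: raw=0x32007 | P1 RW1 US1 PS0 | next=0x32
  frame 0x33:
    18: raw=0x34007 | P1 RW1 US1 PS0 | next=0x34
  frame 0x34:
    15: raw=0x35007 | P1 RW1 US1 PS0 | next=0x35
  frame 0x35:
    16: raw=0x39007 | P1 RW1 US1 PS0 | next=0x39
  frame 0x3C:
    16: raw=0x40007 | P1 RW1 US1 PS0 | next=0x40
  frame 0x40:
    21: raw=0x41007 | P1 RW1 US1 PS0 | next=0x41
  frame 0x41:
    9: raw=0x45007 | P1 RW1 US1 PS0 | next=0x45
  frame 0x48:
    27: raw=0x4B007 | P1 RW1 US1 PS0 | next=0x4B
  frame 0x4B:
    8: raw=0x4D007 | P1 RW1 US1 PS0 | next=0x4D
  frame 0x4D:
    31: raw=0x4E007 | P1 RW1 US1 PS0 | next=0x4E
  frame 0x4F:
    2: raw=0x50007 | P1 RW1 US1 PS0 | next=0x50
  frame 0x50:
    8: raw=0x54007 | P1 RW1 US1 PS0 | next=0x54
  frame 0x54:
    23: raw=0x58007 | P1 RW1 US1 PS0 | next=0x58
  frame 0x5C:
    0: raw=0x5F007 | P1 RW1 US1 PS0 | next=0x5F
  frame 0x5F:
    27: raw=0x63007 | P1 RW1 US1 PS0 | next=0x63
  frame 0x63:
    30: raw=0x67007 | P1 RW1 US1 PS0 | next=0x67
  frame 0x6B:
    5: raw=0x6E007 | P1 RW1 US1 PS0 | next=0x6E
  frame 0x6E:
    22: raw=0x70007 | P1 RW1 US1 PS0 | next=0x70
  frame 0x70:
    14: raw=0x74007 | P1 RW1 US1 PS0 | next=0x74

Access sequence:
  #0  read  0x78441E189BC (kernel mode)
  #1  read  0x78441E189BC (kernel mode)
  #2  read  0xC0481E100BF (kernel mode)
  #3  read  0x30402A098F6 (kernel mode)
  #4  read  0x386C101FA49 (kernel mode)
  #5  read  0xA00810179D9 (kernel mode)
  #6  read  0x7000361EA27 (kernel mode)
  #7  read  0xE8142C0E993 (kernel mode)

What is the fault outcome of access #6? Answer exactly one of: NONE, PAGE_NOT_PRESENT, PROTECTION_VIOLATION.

Walk each access:
#0 VA=0x78441E189BC (r,kernel):
  L0: frame=0x26 idx=15 entry=0x2A007 [P=1 RW=1 US=1 PS=0]
  L1: frame=0x2A idx=17 entry=0x2D007 [P=1 RW=1 US=1 PS=0]
  L2: frame=0x2D idx=15 entry=0x2F007 [P=1 RW=1 US=1 PS=0]
  L3: frame=0x2F idx=24 entry=0x32007 [P=1 RW=1 US=1 PS=0]
  ⇒ phys 0x329BC  [4 reads]
#1 VA=0x78441E189BC (r,kernel):
  TLB hit vpn=0x78441E18 → PA=0x329BC
#2 VA=0xC0481E100BF (r,kernel):
  L0: frame=0x26 idx=24 entry=0x33007 [P=1 RW=1 US=1 PS=0]
  L1: frame=0x33 idx=18 entry=0x34007 [P=1 RW=1 US=1 PS=0]
  L2: frame=0x34 idx=15 entry=0x35007 [P=1 RW=1 US=1 PS=0]
  L3: frame=0x35 idx=16 entry=0x39007 [P=1 RW=1 US=1 PS=0]
  ⇒ phys 0x390BF  [4 reads]
#3 VA=0x30402A098F6 (r,kernel):
  L0: frame=0x26 idx=6 entry=0x3C007 [P=1 RW=1 US=1 PS=0]
  L1: frame=0x3C idx=16 entry=0x40007 [P=1 RW=1 US=1 PS=0]
  L2: frame=0x40 idx=21 entry=0x41007 [P=1 RW=1 US=1 PS=0]
  L3: frame=0x41 idx=9 entry=0x45007 [P=1 RW=1 US=1 PS=0]
  ⇒ phys 0x458F6  [4 reads]
#4 VA=0x386C101FA49 (r,kernel):
  L0: frame=0x26 idx=7 entry=0x48007 [P=1 RW=1 US=1 PS=0]
  L1: frame=0x48 idx=27 entry=0x4B007 [P=1 RW=1 US=1 PS=0]
  L2: frame=0x4B idx=8 entry=0x4D007 [P=1 RW=1 US=1 PS=0]
  L3: frame=0x4D idx=31 entry=0x4E007 [P=1 RW=1 US=1 PS=0]
  ⇒ phys 0x4EA49  [4 reads]
#5 VA=0xA00810179D9 (r,kernel):
  L0: frame=0x26 idx=20 entry=0x4F007 [P=1 RW=1 US=1 PS=0]
  L1: frame=0x4F idx=2 entry=0x50007 [P=1 RW=1 US=1 PS=0]
  L2: frame=0x50 idx=8 entry=0x54007 [P=1 RW=1 US=1 PS=0]
  L3: frame=0x54 idx=23 entry=0x58007 [P=1 RW=1 US=1 PS=0]
  ⇒ phys 0x589D9  [4 reads]
#6 VA=0x7000361EA27 (r,kernel):
  L0: frame=0x26 idx=14 entry=0x5C007 [P=1 RW=1 US=1 PS=0]
  L1: frame=0x5C idx=0 entry=0x5F007 [P=1 RW=1 US=1 PS=0]
  L2: frame=0x5F idx=27 entry=0x63007 [P=1 RW=1 US=1 PS=0]
  L3: frame=0x63 idx=30 entry=0x67007 [P=1 RW=1 US=1 PS=0]
  ⇒ phys 0x67A27  [4 reads]
#7 VA=0xE8142C0E993 (r,kernel):
  L0: frame=0x26 idx=29 entry=0x6B007 [P=1 RW=1 US=1 PS=0]
  L1: frame=0x6B idx=5 entry=0x6E007 [P=1 RW=1 US=1 PS=0]
  L2: frame=0x6E idx=22 entry=0x70007 [P=1 RW=1 US=1 PS=0]
  L3: frame=0x70 idx=14 entry=0x74007 [P=1 RW=1 US=1 PS=0]
  ⇒ phys 0x74993  [4 reads]

Access #6 fault: NONE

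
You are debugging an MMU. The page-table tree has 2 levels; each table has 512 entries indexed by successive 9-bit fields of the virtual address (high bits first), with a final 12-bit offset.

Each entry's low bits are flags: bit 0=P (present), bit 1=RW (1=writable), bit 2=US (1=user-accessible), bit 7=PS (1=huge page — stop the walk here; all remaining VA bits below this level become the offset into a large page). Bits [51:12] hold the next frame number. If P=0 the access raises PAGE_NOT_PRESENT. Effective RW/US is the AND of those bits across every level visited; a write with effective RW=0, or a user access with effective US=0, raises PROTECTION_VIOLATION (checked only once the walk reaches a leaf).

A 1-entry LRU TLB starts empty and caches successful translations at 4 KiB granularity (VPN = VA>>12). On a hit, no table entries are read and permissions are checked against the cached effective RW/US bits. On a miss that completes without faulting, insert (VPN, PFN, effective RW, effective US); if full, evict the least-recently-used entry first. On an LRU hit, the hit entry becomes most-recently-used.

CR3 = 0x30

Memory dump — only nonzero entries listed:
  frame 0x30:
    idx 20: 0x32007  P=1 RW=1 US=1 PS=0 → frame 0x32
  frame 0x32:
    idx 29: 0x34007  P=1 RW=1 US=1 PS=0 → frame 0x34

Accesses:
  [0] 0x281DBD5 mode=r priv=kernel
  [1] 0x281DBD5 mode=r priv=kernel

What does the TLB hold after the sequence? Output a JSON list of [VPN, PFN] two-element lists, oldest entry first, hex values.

Trace:
#0 VA=0x281DBD5 (r,kernel):
  L0: frame=0x30 idx=20 entry=0x32007 [P=1 RW=1 US=1 PS=0]
  L1: frame=0x32 idx=29 entry=0x34007 [P=1 RW=1 US=1 PS=0]
  ✓ 0x34BD5  — 2 lookups
#1 VA=0x281DBD5 (r,kernel):
  TLB hit vpn=0x281D → PA=0x34BD5

TLB: [["0x281D", "0x34"]]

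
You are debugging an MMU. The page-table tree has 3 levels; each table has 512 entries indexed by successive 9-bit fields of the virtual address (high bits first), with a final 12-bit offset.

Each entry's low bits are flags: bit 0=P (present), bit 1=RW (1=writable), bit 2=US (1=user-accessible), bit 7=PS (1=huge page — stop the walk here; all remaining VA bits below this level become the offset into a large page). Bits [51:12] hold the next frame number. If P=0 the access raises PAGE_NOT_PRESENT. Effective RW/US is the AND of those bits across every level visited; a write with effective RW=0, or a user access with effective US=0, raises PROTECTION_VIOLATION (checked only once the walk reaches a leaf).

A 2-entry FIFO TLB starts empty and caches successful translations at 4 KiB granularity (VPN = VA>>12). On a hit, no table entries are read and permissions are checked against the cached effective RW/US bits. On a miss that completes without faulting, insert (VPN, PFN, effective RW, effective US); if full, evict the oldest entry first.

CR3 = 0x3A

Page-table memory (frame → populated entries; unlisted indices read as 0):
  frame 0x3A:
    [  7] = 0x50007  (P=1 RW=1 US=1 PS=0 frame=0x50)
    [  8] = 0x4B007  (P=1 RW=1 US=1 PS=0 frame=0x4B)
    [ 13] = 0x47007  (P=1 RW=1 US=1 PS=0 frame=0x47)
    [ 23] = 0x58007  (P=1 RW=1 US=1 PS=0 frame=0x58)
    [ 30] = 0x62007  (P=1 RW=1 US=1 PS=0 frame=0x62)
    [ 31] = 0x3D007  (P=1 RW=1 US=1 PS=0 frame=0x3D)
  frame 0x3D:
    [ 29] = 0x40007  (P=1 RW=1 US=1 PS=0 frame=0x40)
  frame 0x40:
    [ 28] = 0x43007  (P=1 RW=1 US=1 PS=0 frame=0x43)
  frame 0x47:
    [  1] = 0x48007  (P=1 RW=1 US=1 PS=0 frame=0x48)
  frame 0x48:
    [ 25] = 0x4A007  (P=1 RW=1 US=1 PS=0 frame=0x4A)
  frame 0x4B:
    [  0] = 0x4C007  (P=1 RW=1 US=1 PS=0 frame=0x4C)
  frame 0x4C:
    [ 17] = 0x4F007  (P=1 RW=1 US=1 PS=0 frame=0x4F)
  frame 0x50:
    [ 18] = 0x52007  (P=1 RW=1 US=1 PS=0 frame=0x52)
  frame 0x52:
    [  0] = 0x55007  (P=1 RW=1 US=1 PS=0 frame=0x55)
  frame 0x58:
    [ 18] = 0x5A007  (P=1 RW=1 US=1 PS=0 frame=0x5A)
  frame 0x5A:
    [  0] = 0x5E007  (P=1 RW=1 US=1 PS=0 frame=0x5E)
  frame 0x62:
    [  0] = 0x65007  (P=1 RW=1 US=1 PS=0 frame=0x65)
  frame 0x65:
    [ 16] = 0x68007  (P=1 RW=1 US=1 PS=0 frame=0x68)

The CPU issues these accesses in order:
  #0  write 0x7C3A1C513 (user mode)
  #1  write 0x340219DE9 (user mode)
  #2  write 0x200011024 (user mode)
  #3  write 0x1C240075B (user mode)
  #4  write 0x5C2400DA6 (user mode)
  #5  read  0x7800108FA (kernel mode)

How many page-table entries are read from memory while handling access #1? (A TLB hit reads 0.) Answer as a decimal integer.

Trace:
#0 VA=0x7C3A1C513 (w,user):
  [0] read 0x3A idx=31: raw=0x3D007 flags P=1 W=1 U=1 S=0
  [1] read 0x3D idx=29: raw=0x40007 flags P=1 W=1 U=1 S=0
  [2] read 0x40 idx=28: raw=0x43007 flags P=1 W=1 U=1 S=0
  → PA=0x43513  (3 entries read)
#1 VA=0x340219DE9 (w,user):
  [0] read 0x3A idx=13: raw=0x47007 flags P=1 W=1 U=1 S=0
  [1] read 0x47 idx=1: raw=0x48007 flags P=1 W=1 U=1 S=0
  [2] read 0x48 idx=25: raw=0x4A007 flags P=1 W=1 U=1 S=0
  → PA=0x4ADE9  (3 entries read)
#2 VA=0x200011024 (w,user):
  [0] read 0x3A idx=8: raw=0x4B007 flags P=1 W=1 U=1 S=0
  [1] read 0x4B idx=0: raw=0x4C007 flags P=1 W=1 U=1 S=0
  [2] read 0x4C idx=17: raw=0x4F007 flags P=1 W=1 U=1 S=0
  → PA=0x4F024  (3 entries read)
#3 VA=0x1C240075B (w,user):
  [0] read 0x3A idx=7: raw=0x50007 flags P=1 W=1 U=1 S=0
  [1] read 0x50 idx=18: raw=0x52007 flags P=1 W=1 U=1 S=0
  [2] read 0x52 idx=0: raw=0x55007 flags P=1 W=1 U=1 S=0
  → PA=0x5575B  (3 entries read)
#4 VA=0x5C2400DA6 (w,user):
  [0] read 0x3A idx=23: raw=0x58007 flags P=1 W=1 U=1 S=0
  [1] read 0x58 idx=18: raw=0x5A007 flags P=1 W=1 U=1 S=0
  [2] read 0x5A idx=0: raw=0x5E007 flags P=1 W=1 U=1 S=0
  → PA=0x5EDA6  (3 entries read)
#5 VA=0x7800108FA (r,kernel):
  [0] read 0x3A idx=30: raw=0x62007 flags P=1 W=1 U=1 S=0
  [1] read 0x62 idx=0: raw=0x65007 flags P=1 W=1 U=1 S=0
  [2] read 0x65 idx=16: raw=0x68007 flags P=1 W=1 U=1 S=0
  → PA=0x688FA  (3 entries read)

Entries read for #1: 3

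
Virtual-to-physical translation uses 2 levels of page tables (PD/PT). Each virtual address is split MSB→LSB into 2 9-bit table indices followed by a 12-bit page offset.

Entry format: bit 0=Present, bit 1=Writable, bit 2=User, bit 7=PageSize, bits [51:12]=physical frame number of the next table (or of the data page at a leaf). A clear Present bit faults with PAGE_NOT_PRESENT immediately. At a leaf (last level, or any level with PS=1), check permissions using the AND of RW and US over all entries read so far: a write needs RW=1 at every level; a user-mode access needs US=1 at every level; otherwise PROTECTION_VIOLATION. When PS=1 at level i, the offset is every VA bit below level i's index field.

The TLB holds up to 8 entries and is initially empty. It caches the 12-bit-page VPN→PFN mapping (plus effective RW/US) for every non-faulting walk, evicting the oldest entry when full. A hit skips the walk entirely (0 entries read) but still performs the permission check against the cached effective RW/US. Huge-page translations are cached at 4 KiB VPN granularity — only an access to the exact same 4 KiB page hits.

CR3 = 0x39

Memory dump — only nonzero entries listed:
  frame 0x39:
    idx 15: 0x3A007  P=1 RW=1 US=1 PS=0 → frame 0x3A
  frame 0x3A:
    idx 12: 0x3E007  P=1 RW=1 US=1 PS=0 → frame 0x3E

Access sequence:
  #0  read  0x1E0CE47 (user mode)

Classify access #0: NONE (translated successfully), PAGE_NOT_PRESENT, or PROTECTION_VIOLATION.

Walk each access:
#0 VA=0x1E0CE47 (r,user):
  L0 @0x39[15] → 0x3A007  P=1,RW=1,US=1,PS=0
  L1 @0x3A[12] → 0x3E007  P=1,RW=1,US=1,PS=0
  ⇒ phys 0x3EE47  [2 reads]

Access #0 fault: NONE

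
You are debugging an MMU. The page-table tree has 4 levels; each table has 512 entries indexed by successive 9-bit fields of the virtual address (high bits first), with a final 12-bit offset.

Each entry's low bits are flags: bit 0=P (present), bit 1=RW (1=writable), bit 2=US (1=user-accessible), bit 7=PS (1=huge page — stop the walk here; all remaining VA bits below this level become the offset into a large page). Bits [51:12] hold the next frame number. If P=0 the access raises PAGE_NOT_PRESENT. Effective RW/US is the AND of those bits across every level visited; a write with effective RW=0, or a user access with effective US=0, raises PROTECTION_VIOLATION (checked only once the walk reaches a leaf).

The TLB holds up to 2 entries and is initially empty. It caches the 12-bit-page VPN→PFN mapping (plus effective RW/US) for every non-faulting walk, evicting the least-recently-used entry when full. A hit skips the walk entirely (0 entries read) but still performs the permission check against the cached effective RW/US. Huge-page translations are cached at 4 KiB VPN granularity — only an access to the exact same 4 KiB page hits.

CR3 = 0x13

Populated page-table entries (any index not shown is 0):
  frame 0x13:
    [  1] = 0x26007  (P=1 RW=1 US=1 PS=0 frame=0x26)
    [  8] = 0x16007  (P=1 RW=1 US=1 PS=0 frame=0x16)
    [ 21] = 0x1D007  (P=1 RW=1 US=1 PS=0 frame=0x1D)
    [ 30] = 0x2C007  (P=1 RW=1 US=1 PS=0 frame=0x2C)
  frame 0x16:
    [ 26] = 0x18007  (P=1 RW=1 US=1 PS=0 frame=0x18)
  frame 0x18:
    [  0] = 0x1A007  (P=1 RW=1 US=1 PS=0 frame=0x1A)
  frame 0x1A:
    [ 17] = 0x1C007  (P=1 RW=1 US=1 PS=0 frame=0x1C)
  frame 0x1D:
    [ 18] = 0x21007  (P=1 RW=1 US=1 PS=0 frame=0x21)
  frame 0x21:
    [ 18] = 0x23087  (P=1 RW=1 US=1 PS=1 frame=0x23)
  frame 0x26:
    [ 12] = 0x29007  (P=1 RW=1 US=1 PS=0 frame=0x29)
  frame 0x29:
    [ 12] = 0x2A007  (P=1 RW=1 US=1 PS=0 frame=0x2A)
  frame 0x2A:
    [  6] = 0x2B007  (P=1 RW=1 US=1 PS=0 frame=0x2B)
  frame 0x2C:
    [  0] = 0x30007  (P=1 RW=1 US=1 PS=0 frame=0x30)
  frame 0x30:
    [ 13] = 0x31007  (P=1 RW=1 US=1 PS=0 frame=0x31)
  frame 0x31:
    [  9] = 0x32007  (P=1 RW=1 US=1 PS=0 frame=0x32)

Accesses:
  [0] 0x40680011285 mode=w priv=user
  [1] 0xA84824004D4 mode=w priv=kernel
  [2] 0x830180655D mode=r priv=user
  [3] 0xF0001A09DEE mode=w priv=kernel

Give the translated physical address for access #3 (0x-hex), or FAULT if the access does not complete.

Walk each access:
#0 VA=0x40680011285 (w,user):
  L0 @0x13[8] → 0x16007  P=1,RW=1,US=1,PS=0
  L1 @0x16[26] → 0x18007  P=1,RW=1,US=1,PS=0
  L2 @0x18[0] → 0x1A007  P=1,RW=1,US=1,PS=0
  L3 @0x1A[17] → 0x1C007  P=1,RW=1,US=1,PS=0
  → PA=0x1C285  (4 entries read)
#1 VA=0xA84824004D4 (w,kernel):
  L0 @0x13[21] → 0x1D007  P=1,RW=1,US=1,PS=0
  L1 @0x1D[18] → 0x21007  P=1,RW=1,US=1,PS=0
  L2 @0x21[18] → 0x23087  P=1,RW=1,US=1,PS=1
  → PA=0x234D4 (huge @L2)  (3 entries read)
#2 VA=0x830180655D (r,user):
  L0 @0x13[1] → 0x26007  P=1,RW=1,US=1,PS=0
  L1 @0x26[12] → 0x29007  P=1,RW=1,US=1,PS=0
  L2 @0x29[12] → 0x2A007  P=1,RW=1,US=1,PS=0
  L3 @0x2A[6] → 0x2B007  P=1,RW=1,US=1,PS=0
  → PA=0x2B55D  (4 entries read)
#3 VA=0xF0001A09DEE (w,kernel):
  L0 @0x13[30] → 0x2C007  P=1,RW=1,US=1,PS=0
  L1 @0x2C[0] → 0x30007  P=1,RW=1,US=1,PS=0
  L2 @0x30[13] → 0x31007  P=1,RW=1,US=1,PS=0
  L3 @0x31[9] → 0x32007  P=1,RW=1,US=1,PS=0
  → PA=0x32DEE  (4 entries read)

Access #3 PA: 0x32DEE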